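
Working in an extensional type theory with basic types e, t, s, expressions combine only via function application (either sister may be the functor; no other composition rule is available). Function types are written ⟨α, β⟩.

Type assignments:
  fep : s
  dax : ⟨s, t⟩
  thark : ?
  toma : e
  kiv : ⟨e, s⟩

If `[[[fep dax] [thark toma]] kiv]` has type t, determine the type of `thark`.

[[[fep dax] [thark toma]] kiv] is required to be t. kiv : ⟨e, s⟩ cannot yield t as functor, so [[fep dax] [thark toma]] : ⟨⟨e, s⟩, t⟩.
[[fep dax] [thark toma]] is required to be ⟨⟨e, s⟩, t⟩. [fep dax] : t cannot yield ⟨⟨e, s⟩, t⟩ as functor, so [thark toma] : ⟨t, ⟨⟨e, s⟩, t⟩⟩.
[thark toma] is required to be ⟨t, ⟨⟨e, s⟩, t⟩⟩. toma : e cannot yield ⟨t, ⟨⟨e, s⟩, t⟩⟩ as functor, so thark : ⟨e, ⟨t, ⟨⟨e, s⟩, t⟩⟩⟩.

⟨e, ⟨t, ⟨⟨e, s⟩, t⟩⟩⟩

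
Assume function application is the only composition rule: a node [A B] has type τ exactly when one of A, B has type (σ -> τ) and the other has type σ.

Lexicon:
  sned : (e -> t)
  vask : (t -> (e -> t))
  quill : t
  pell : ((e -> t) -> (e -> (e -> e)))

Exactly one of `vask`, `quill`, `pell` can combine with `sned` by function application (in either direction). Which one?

vask : (t -> (e -> t)) — sned needs e; vask needs t; neither fits.
quill : t — sned needs e; quill needs nothing (atomic); neither fits.
pell — combines: pell : ((e -> t) -> (e -> (e -> e))) takes sned : (e -> t) as argument, giving (e -> (e -> e)).

pell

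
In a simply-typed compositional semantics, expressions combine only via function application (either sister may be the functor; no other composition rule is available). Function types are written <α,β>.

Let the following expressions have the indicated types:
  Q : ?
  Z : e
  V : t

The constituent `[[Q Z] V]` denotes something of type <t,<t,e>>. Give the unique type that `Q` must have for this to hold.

<e,<t,<t,<t,e>>>>

[[Q Z] V] must have type <t,<t,e>>. The sister V has type t; that is not a function onto <t,<t,e>>, so [Q Z] must be the functor, of type <t,<t,<t,e>>>.
[Q Z] must have type <t,<t,<t,e>>>. The sister Z has type e; that is not a function onto <t,<t,<t,e>>>, so Q must be the functor, of type <e,<t,<t,<t,e>>>>.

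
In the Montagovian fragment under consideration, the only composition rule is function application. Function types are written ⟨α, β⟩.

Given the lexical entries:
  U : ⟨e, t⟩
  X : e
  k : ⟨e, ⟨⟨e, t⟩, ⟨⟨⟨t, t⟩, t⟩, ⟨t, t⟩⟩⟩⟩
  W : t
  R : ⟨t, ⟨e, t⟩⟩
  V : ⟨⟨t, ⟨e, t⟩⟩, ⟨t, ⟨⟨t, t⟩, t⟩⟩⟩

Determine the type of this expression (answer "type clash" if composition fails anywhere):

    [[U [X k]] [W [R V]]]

⟨t, t⟩

At [X k], k : ⟨e, ⟨⟨e, t⟩, ⟨⟨⟨t, t⟩, t⟩, ⟨t, t⟩⟩⟩⟩ takes X : e, giving ⟨⟨e, t⟩, ⟨⟨⟨t, t⟩, t⟩, ⟨t, t⟩⟩⟩.
At [U [X k]], [X k] : ⟨⟨e, t⟩, ⟨⟨⟨t, t⟩, t⟩, ⟨t, t⟩⟩⟩ takes U : ⟨e, t⟩, giving ⟨⟨⟨t, t⟩, t⟩, ⟨t, t⟩⟩.
At [R V], V : ⟨⟨t, ⟨e, t⟩⟩, ⟨t, ⟨⟨t, t⟩, t⟩⟩⟩ takes R : ⟨t, ⟨e, t⟩⟩, giving ⟨t, ⟨⟨t, t⟩, t⟩⟩.
At [W [R V]], [R V] : ⟨t, ⟨⟨t, t⟩, t⟩⟩ takes W : t, giving ⟨⟨t, t⟩, t⟩.
At [[U [X k]] [W [R V]]], [U [X k]] : ⟨⟨⟨t, t⟩, t⟩, ⟨t, t⟩⟩ takes [W [R V]] : ⟨⟨t, t⟩, t⟩, giving ⟨t, t⟩.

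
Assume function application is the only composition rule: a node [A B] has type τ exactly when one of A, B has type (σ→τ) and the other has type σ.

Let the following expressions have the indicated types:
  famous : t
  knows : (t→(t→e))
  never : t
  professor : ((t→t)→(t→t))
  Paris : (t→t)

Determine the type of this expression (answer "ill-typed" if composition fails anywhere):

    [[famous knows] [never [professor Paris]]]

[famous knows]: functor knows : (t→(t→e)), argument famous : t; result (t→e).
[professor Paris]: functor professor : ((t→t)→(t→t)), argument Paris : (t→t); result (t→t).
[never [professor Paris]]: functor [professor Paris] : (t→t), argument never : t; result t.
[[famous knows] [never [professor Paris]]]: functor [famous knows] : (t→e), argument [never [professor Paris]] : t; result e.

e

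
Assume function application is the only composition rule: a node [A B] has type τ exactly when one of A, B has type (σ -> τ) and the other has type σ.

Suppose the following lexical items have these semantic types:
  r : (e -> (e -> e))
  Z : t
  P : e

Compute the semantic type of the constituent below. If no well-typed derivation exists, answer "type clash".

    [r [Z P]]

At [Z P]: neither t nor e can take the other as argument; the node is ill-typed.

type clash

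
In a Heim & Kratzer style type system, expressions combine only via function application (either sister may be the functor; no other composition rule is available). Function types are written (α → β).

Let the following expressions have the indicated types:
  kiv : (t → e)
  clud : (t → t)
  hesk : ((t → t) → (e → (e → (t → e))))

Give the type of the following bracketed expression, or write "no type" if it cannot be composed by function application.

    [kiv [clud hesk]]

[clud hesk]: ((t → t) → (e → (e → (t → e)))) applied to (t → t) yields (e → (e → (t → e))).
[kiv [clud hesk]]: (t → e) and (e → (e → (t → e))) cannot combine by function application — type clash.

no type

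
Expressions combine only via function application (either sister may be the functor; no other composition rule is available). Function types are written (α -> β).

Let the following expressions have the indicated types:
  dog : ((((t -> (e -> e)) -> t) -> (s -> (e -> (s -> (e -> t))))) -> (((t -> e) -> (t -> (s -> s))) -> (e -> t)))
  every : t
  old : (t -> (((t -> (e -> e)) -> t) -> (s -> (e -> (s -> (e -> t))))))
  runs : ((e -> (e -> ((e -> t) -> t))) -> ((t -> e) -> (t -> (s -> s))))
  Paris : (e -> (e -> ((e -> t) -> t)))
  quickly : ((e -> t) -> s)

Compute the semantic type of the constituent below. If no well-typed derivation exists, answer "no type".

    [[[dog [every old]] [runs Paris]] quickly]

At [every old], old : (t -> (((t -> (e -> e)) -> t) -> (s -> (e -> (s -> (e -> t)))))) takes every : t, giving (((t -> (e -> e)) -> t) -> (s -> (e -> (s -> (e -> t))))).
At [dog [every old]], dog : ((((t -> (e -> e)) -> t) -> (s -> (e -> (s -> (e -> t))))) -> (((t -> e) -> (t -> (s -> s))) -> (e -> t))) takes [every old] : (((t -> (e -> e)) -> t) -> (s -> (e -> (s -> (e -> t))))), giving (((t -> e) -> (t -> (s -> s))) -> (e -> t)).
At [runs Paris], runs : ((e -> (e -> ((e -> t) -> t))) -> ((t -> e) -> (t -> (s -> s)))) takes Paris : (e -> (e -> ((e -> t) -> t))), giving ((t -> e) -> (t -> (s -> s))).
At [[dog [every old]] [runs Paris]], [dog [every old]] : (((t -> e) -> (t -> (s -> s))) -> (e -> t)) takes [runs Paris] : ((t -> e) -> (t -> (s -> s))), giving (e -> t).
At [[[dog [every old]] [runs Paris]] quickly], quickly : ((e -> t) -> s) takes [[dog [every old]] [runs Paris]] : (e -> t), giving s.

s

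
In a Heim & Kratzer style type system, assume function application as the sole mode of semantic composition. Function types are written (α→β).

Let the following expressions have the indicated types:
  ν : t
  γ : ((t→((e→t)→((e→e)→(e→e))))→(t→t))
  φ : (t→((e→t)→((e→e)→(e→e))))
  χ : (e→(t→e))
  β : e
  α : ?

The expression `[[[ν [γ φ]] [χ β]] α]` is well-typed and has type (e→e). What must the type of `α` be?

(e→(e→e))

[[[ν [γ φ]] [χ β]] α] is required to be (e→e). [[ν [γ φ]] [χ β]] : e cannot yield (e→e) as functor, so α : (e→(e→e)).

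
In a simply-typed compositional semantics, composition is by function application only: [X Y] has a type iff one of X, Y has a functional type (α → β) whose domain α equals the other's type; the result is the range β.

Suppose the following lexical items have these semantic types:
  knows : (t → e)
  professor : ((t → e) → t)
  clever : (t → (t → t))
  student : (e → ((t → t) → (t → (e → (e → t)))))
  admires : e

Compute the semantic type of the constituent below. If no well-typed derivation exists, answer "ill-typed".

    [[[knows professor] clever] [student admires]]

(t → (e → (e → t)))

[knows professor] — professor of type ((t → e) → t) combines with knows of type (t → e): type t.
[[knows professor] clever] — clever of type (t → (t → t)) combines with [knows professor] of type t: type (t → t).
[student admires] — student of type (e → ((t → t) → (t → (e → (e → t))))) combines with admires of type e: type ((t → t) → (t → (e → (e → t)))).
[[[knows professor] clever] [student admires]] — [student admires] of type ((t → t) → (t → (e → (e → t)))) combines with [[knows professor] clever] of type (t → t): type (t → (e → (e → t))).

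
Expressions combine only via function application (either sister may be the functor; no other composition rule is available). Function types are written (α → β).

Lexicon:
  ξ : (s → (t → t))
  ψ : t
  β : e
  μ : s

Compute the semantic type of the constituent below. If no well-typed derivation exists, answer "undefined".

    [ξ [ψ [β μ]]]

undefined

[β μ]: e with s — neither is a function whose domain matches the other; composition fails here.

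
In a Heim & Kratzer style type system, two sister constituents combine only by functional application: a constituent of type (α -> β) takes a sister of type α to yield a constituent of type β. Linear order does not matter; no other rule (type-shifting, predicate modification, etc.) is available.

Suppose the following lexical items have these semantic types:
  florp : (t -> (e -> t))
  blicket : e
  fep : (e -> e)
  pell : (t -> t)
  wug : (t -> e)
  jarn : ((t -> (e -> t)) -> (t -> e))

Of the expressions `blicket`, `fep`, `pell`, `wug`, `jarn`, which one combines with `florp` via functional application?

jarn

blicket : e — no; florp wants t, and blicket wants nothing (atomic).
fep : (e -> e) — no; florp wants t, and fep wants e.
pell : (t -> t) — no; florp wants t, and pell wants t.
wug : (t -> e) — no; florp wants t, and wug wants t.
jarn — combines: jarn : ((t -> (e -> t)) -> (t -> e)) takes florp : (t -> (e -> t)) as argument, giving (t -> e).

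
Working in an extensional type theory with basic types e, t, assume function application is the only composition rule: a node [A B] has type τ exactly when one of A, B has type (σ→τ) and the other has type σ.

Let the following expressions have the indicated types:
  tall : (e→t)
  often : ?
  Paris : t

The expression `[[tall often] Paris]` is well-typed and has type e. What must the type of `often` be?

((e→t)→(t→e))

[[tall often] Paris] is required to be e. Paris : t cannot yield e as functor, so [tall often] : (t→e).
[tall often] is required to be (t→e). tall : (e→t) cannot yield (t→e) as functor, so often : ((e→t)→(t→e)).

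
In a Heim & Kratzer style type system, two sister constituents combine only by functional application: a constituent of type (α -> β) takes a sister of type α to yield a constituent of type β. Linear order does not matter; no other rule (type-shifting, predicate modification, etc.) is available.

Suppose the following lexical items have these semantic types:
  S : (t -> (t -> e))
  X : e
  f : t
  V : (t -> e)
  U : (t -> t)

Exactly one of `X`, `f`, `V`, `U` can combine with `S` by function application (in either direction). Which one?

X : e — no; S wants t, and X wants nothing (atomic).
f — combines: S : (t -> (t -> e)) takes f : t as argument, giving (t -> e).
V : (t -> e) — no; S wants t, and V wants t.
U : (t -> t) — no; S wants t, and U wants t.

f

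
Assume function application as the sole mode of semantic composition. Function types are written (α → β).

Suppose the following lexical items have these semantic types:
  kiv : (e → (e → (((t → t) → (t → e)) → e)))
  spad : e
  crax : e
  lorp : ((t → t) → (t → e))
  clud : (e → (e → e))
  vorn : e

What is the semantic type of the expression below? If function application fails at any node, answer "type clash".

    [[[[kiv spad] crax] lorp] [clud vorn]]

e

[kiv spad]: functor kiv : (e → (e → (((t → t) → (t → e)) → e))), argument spad : e; result (e → (((t → t) → (t → e)) → e)).
[[kiv spad] crax]: functor [kiv spad] : (e → (((t → t) → (t → e)) → e)), argument crax : e; result (((t → t) → (t → e)) → e).
[[[kiv spad] crax] lorp]: functor [[kiv spad] crax] : (((t → t) → (t → e)) → e), argument lorp : ((t → t) → (t → e)); result e.
[clud vorn]: functor clud : (e → (e → e)), argument vorn : e; result (e → e).
[[[[kiv spad] crax] lorp] [clud vorn]]: functor [clud vorn] : (e → e), argument [[[kiv spad] crax] lorp] : e; result e.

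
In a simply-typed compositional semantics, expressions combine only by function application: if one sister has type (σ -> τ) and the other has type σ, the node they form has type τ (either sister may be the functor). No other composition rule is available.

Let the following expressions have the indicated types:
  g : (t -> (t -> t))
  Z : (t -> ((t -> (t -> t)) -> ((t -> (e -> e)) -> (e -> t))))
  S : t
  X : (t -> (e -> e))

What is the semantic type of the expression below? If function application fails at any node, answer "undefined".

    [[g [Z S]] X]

[Z S] — Z of type (t -> ((t -> (t -> t)) -> ((t -> (e -> e)) -> (e -> t)))) combines with S of type t: type ((t -> (t -> t)) -> ((t -> (e -> e)) -> (e -> t))).
[g [Z S]] — [Z S] of type ((t -> (t -> t)) -> ((t -> (e -> e)) -> (e -> t))) combines with g of type (t -> (t -> t)): type ((t -> (e -> e)) -> (e -> t)).
[[g [Z S]] X] — [g [Z S]] of type ((t -> (e -> e)) -> (e -> t)) combines with X of type (t -> (e -> e)): type (e -> t).

(e -> t)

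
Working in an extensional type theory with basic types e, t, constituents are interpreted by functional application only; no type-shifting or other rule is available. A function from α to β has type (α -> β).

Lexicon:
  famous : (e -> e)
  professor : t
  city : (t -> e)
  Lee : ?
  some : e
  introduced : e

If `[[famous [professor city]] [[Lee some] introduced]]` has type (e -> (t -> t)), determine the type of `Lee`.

(e -> (e -> (e -> (e -> (t -> t)))))

At [[famous [professor city]] [[Lee some] introduced]] (required: (e -> (t -> t))): [famous [professor city]] is e, which is not a function with range (e -> (t -> t)); hence [[Lee some] introduced] is the functor — type (e -> (e -> (t -> t))).
At [[Lee some] introduced] (required: (e -> (e -> (t -> t)))): introduced is e, which is not a function with range (e -> (e -> (t -> t))); hence [Lee some] is the functor — type (e -> (e -> (e -> (t -> t)))).
At [Lee some] (required: (e -> (e -> (e -> (t -> t))))): some is e, which is not a function with range (e -> (e -> (e -> (t -> t)))); hence Lee is the functor — type (e -> (e -> (e -> (e -> (t -> t))))).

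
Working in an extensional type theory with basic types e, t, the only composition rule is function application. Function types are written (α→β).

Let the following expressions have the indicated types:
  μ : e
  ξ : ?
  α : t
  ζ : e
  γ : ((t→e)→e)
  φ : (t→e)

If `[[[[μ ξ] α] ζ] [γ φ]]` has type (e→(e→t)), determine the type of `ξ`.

(e→(t→(e→(e→(e→(e→t))))))

At [[[[μ ξ] α] ζ] [γ φ]] (required: (e→(e→t))): [γ φ] is e, which is not a function with range (e→(e→t)); hence [[[μ ξ] α] ζ] is the functor — type (e→(e→(e→t))).
At [[[μ ξ] α] ζ] (required: (e→(e→(e→t)))): ζ is e, which is not a function with range (e→(e→(e→t))); hence [[μ ξ] α] is the functor — type (e→(e→(e→(e→t)))).
At [[μ ξ] α] (required: (e→(e→(e→(e→t))))): α is t, which is not a function with range (e→(e→(e→(e→t)))); hence [μ ξ] is the functor — type (t→(e→(e→(e→(e→t))))).
At [μ ξ] (required: (t→(e→(e→(e→(e→t)))))): μ is e, which is not a function with range (t→(e→(e→(e→(e→t))))); hence ξ is the functor — type (e→(t→(e→(e→(e→(e→t)))))).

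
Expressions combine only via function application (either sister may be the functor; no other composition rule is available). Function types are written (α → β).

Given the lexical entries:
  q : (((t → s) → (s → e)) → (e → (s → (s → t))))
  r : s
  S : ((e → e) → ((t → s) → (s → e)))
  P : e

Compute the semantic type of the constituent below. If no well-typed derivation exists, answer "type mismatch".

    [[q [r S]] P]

type mismatch

[r S]: s and ((e → e) → ((t → s) → (s → e))) cannot combine by function application — type clash.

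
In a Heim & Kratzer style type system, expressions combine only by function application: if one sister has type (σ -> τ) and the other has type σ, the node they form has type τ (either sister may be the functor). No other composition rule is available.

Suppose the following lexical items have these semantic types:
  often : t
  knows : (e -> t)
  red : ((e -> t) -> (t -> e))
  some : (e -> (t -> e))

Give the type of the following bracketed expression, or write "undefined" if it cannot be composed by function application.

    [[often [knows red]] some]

(t -> e)

[knows red] — red of type ((e -> t) -> (t -> e)) combines with knows of type (e -> t): type (t -> e).
[often [knows red]] — [knows red] of type (t -> e) combines with often of type t: type e.
[[often [knows red]] some] — some of type (e -> (t -> e)) combines with [often [knows red]] of type e: type (t -> e).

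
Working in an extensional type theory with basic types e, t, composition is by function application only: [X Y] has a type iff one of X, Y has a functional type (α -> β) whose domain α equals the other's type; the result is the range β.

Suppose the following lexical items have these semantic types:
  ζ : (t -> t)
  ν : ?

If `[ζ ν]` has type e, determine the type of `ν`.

((t -> t) -> e)

[ζ ν] is required to be e. ζ : (t -> t) cannot yield e as functor, so ν : ((t -> t) -> e).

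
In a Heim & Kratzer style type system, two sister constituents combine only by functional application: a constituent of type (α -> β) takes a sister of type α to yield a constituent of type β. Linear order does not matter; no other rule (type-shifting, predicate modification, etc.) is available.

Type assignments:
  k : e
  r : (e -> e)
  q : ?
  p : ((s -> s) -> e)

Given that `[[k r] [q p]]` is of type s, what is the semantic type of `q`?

[[k r] [q p]] is required to be s. [k r] : e cannot yield s as functor, so [q p] : (e -> s).
[q p] is required to be (e -> s). p : ((s -> s) -> e) cannot yield (e -> s) as functor, so q : (((s -> s) -> e) -> (e -> s)).

(((s -> s) -> e) -> (e -> s))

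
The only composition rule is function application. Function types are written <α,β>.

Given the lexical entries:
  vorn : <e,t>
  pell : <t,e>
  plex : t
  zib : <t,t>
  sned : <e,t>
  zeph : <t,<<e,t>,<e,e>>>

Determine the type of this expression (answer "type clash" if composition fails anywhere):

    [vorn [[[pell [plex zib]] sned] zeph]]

<e,e>

[plex zib] — zib of type <t,t> combines with plex of type t: type t.
[pell [plex zib]] — pell of type <t,e> combines with [plex zib] of type t: type e.
[[pell [plex zib]] sned] — sned of type <e,t> combines with [pell [plex zib]] of type e: type t.
[[[pell [plex zib]] sned] zeph] — zeph of type <t,<<e,t>,<e,e>>> combines with [[pell [plex zib]] sned] of type t: type <<e,t>,<e,e>>.
[vorn [[[pell [plex zib]] sned] zeph]] — [[[pell [plex zib]] sned] zeph] of type <<e,t>,<e,e>> combines with vorn of type <e,t>: type <e,e>.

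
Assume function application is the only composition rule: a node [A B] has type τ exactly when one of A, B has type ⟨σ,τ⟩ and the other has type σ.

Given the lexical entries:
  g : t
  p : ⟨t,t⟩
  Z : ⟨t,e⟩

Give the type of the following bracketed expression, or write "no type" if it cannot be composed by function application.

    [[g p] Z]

e

[g p]: functor p : ⟨t,t⟩, argument g : t; result t.
[[g p] Z]: functor Z : ⟨t,e⟩, argument [g p] : t; result e.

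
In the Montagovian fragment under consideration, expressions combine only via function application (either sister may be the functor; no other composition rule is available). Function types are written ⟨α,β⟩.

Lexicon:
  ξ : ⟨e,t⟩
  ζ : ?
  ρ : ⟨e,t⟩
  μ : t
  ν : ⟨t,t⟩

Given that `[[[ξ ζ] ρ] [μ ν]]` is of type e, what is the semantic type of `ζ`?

⟨⟨e,t⟩,⟨⟨e,t⟩,⟨t,e⟩⟩⟩

[[[ξ ζ] ρ] [μ ν]] must have type e. The sister [μ ν] has type t; that is not a function onto e, so [[ξ ζ] ρ] must be the functor, of type ⟨t,e⟩.
[[ξ ζ] ρ] must have type ⟨t,e⟩. The sister ρ has type ⟨e,t⟩; that is not a function onto ⟨t,e⟩, so [ξ ζ] must be the functor, of type ⟨⟨e,t⟩,⟨t,e⟩⟩.
[ξ ζ] must have type ⟨⟨e,t⟩,⟨t,e⟩⟩. The sister ξ has type ⟨e,t⟩; that is not a function onto ⟨⟨e,t⟩,⟨t,e⟩⟩, so ζ must be the functor, of type ⟨⟨e,t⟩,⟨⟨e,t⟩,⟨t,e⟩⟩⟩.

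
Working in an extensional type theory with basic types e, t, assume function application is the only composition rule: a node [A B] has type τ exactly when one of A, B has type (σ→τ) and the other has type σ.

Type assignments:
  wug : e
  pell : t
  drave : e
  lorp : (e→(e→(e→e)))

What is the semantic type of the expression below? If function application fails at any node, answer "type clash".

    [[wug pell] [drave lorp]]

type clash

At [wug pell]: neither e nor t can take the other as argument; the node is ill-typed.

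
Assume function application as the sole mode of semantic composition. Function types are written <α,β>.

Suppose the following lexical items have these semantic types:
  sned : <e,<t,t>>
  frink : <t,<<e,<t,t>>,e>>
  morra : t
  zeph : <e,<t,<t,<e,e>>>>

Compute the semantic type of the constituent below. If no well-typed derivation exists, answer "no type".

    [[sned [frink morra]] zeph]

[frink morra]: <t,<<e,<t,t>>,e>> applied to t yields <<e,<t,t>>,e>.
[sned [frink morra]]: <<e,<t,t>>,e> applied to <e,<t,t>> yields e.
[[sned [frink morra]] zeph]: <e,<t,<t,<e,e>>>> applied to e yields <t,<t,<e,e>>>.

<t,<t,<e,e>>>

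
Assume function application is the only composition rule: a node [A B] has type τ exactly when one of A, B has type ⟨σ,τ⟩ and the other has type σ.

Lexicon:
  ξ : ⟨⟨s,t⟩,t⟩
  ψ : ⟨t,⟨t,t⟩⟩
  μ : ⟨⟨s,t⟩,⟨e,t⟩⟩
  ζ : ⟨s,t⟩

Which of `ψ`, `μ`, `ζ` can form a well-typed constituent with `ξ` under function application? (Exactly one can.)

ψ : ⟨t,⟨t,t⟩⟩ — neither side's domain matches the other.
μ : ⟨⟨s,t⟩,⟨e,t⟩⟩ — neither side's domain matches the other.
ζ — combines: ξ : ⟨⟨s,t⟩,t⟩ takes ζ : ⟨s,t⟩ as argument, giving t.

ζ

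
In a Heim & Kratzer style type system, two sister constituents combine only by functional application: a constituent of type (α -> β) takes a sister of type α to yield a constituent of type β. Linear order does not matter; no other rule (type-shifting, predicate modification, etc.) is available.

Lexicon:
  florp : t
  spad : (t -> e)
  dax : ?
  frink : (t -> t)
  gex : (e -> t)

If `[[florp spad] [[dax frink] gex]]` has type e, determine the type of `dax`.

((t -> t) -> ((e -> t) -> (e -> e)))

For [[florp spad] [[dax frink] gex]] to have type e with [florp spad] of type e, [[dax frink] gex] must be the function: [[dax frink] gex] : (e -> e).
For [[dax frink] gex] to have type (e -> e) with gex of type (e -> t), [dax frink] must be the function: [dax frink] : ((e -> t) -> (e -> e)).
For [dax frink] to have type ((e -> t) -> (e -> e)) with frink of type (t -> t), dax must be the function: dax : ((t -> t) -> ((e -> t) -> (e -> e))).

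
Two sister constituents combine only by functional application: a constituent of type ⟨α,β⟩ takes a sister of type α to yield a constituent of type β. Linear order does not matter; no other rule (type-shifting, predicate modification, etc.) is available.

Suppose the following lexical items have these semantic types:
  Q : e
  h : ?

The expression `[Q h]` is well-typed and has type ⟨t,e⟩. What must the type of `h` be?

[Q h] must have type ⟨t,e⟩. The sister Q has type e; that is not a function onto ⟨t,e⟩, so h must be the functor, of type ⟨e,⟨t,e⟩⟩.

⟨e,⟨t,e⟩⟩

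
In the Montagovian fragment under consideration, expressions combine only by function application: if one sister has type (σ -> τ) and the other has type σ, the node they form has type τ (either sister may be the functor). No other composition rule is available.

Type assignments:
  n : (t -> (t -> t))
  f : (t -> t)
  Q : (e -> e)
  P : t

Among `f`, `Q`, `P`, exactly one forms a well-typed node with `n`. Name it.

P

f : (t -> t) — neither side's domain matches the other.
Q : (e -> e) — neither side's domain matches the other.
P — combines: n : (t -> (t -> t)) takes P : t as argument, giving (t -> t).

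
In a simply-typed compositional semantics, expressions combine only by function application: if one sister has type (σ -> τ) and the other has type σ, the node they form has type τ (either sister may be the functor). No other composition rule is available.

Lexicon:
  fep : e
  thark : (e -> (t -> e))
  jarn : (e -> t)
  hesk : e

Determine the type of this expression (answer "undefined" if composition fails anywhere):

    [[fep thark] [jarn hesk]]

[fep thark]: (e -> (t -> e)) applied to e yields (t -> e).
[jarn hesk]: (e -> t) applied to e yields t.
[[fep thark] [jarn hesk]]: (t -> e) applied to t yields e.

e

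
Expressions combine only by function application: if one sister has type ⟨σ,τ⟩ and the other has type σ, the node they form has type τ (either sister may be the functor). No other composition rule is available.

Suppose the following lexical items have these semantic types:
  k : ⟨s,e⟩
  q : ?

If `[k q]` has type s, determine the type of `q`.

For [k q] to have type s with k of type ⟨s,e⟩, q must be the function: q : ⟨⟨s,e⟩,s⟩.

⟨⟨s,e⟩,s⟩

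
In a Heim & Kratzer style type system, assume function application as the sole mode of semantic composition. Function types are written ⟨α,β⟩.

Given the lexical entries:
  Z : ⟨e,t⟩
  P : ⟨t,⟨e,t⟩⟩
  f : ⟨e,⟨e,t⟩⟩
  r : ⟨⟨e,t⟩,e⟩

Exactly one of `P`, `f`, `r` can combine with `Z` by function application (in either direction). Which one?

P : ⟨t,⟨e,t⟩⟩ — no; Z wants e, and P wants t.
f : ⟨e,⟨e,t⟩⟩ — no; Z wants e, and f wants e.
r — combines: r : ⟨⟨e,t⟩,e⟩ takes Z : ⟨e,t⟩ as argument, giving e.

r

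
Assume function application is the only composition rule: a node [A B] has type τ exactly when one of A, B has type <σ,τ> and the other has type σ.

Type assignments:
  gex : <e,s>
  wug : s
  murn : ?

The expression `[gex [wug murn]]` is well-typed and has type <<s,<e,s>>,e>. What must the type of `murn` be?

<s,<<e,s>,<<s,<e,s>>,e>>>

For [gex [wug murn]] to have type <<s,<e,s>>,e> with gex of type <e,s>, [wug murn] must be the function: [wug murn] : <<e,s>,<<s,<e,s>>,e>>.
For [wug murn] to have type <<e,s>,<<s,<e,s>>,e>> with wug of type s, murn must be the function: murn : <s,<<e,s>,<<s,<e,s>>,e>>>.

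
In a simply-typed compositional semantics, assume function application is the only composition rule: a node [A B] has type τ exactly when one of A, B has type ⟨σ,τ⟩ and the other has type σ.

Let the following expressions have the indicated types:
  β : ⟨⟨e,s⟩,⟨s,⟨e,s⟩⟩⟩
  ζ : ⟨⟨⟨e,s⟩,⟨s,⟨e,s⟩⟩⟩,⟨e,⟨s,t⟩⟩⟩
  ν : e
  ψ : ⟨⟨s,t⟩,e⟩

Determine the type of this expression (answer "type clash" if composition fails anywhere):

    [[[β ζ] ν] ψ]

[β ζ]: ζ is ⟨⟨⟨e,s⟩,⟨s,⟨e,s⟩⟩⟩,⟨e,⟨s,t⟩⟩⟩, β is ⟨⟨e,s⟩,⟨s,⟨e,s⟩⟩⟩; result ⟨e,⟨s,t⟩⟩.
[[β ζ] ν]: [β ζ] is ⟨e,⟨s,t⟩⟩, ν is e; result ⟨s,t⟩.
[[[β ζ] ν] ψ]: ψ is ⟨⟨s,t⟩,e⟩, [[β ζ] ν] is ⟨s,t⟩; result e.

e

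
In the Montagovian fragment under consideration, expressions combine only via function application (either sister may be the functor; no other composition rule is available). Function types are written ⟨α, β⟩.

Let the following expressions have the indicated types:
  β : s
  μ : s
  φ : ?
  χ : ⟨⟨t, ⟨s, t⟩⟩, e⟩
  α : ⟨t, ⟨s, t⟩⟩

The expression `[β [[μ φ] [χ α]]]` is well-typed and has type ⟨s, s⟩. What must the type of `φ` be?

[β [[μ φ] [χ α]]] must have type ⟨s, s⟩. The sister β has type s; that is not a function onto ⟨s, s⟩, so [[μ φ] [χ α]] must be the functor, of type ⟨s, ⟨s, s⟩⟩.
[[μ φ] [χ α]] must have type ⟨s, ⟨s, s⟩⟩. The sister [χ α] has type e; that is not a function onto ⟨s, ⟨s, s⟩⟩, so [μ φ] must be the functor, of type ⟨e, ⟨s, ⟨s, s⟩⟩⟩.
[μ φ] must have type ⟨e, ⟨s, ⟨s, s⟩⟩⟩. The sister μ has type s; that is not a function onto ⟨e, ⟨s, ⟨s, s⟩⟩⟩, so φ must be the functor, of type ⟨s, ⟨e, ⟨s, ⟨s, s⟩⟩⟩⟩.

⟨s, ⟨e, ⟨s, ⟨s, s⟩⟩⟩⟩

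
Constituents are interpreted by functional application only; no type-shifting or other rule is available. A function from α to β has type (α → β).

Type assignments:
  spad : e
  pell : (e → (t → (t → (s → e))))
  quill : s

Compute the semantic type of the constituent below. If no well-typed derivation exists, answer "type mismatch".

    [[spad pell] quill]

type mismatch

[spad pell]: functor pell : (e → (t → (t → (s → e)))), argument spad : e; result (t → (t → (s → e))).
At [[spad pell] quill]: neither (t → (t → (s → e))) nor s can take the other as argument; the node is ill-typed.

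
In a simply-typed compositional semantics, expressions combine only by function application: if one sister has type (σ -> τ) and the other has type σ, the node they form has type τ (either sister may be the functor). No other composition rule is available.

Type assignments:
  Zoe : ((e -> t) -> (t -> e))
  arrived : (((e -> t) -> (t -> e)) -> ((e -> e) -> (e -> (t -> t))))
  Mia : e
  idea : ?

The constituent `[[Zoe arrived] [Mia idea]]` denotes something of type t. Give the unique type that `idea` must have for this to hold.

(e -> (((e -> e) -> (e -> (t -> t))) -> t))

For [[Zoe arrived] [Mia idea]] to have type t with [Zoe arrived] of type ((e -> e) -> (e -> (t -> t))), [Mia idea] must be the function: [Mia idea] : (((e -> e) -> (e -> (t -> t))) -> t).
For [Mia idea] to have type (((e -> e) -> (e -> (t -> t))) -> t) with Mia of type e, idea must be the function: idea : (e -> (((e -> e) -> (e -> (t -> t))) -> t)).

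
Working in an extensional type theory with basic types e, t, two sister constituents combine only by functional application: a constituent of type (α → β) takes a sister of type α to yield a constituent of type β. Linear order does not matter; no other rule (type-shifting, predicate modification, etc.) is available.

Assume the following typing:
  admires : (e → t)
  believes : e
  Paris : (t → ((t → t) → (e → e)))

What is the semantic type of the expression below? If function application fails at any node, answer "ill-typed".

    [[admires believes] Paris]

((t → t) → (e → e))

At [admires believes], admires : (e → t) takes believes : e, giving t.
At [[admires believes] Paris], Paris : (t → ((t → t) → (e → e))) takes [admires believes] : t, giving ((t → t) → (e → e)).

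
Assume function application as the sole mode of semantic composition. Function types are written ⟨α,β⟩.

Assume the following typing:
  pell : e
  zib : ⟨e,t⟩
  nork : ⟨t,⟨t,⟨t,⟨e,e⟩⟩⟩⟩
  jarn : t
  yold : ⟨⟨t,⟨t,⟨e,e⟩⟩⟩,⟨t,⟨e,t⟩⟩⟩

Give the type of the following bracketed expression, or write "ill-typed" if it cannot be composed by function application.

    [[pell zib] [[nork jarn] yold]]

[pell zib]: ⟨e,t⟩ applied to e yields t.
[nork jarn]: ⟨t,⟨t,⟨t,⟨e,e⟩⟩⟩⟩ applied to t yields ⟨t,⟨t,⟨e,e⟩⟩⟩.
[[nork jarn] yold]: ⟨⟨t,⟨t,⟨e,e⟩⟩⟩,⟨t,⟨e,t⟩⟩⟩ applied to ⟨t,⟨t,⟨e,e⟩⟩⟩ yields ⟨t,⟨e,t⟩⟩.
[[pell zib] [[nork jarn] yold]]: ⟨t,⟨e,t⟩⟩ applied to t yields ⟨e,t⟩.

⟨e,t⟩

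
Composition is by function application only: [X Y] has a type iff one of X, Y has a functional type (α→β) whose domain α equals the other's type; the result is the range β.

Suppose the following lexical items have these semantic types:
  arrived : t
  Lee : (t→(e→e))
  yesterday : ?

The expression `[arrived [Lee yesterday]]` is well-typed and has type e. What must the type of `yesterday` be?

For [arrived [Lee yesterday]] to have type e with arrived of type t, [Lee yesterday] must be the function: [Lee yesterday] : (t→e).
For [Lee yesterday] to have type (t→e) with Lee of type (t→(e→e)), yesterday must be the function: yesterday : ((t→(e→e))→(t→e)).

((t→(e→e))→(t→e))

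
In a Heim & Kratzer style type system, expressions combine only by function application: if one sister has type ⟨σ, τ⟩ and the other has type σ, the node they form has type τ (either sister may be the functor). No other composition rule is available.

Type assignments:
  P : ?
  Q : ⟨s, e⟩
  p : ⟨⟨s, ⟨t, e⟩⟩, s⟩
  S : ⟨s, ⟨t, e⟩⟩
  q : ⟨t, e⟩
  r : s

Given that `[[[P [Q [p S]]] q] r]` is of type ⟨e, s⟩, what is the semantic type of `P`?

At [[[P [Q [p S]]] q] r] (required: ⟨e, s⟩): r is s, which is not a function with range ⟨e, s⟩; hence [[P [Q [p S]]] q] is the functor — type ⟨s, ⟨e, s⟩⟩.
At [[P [Q [p S]]] q] (required: ⟨s, ⟨e, s⟩⟩): q is ⟨t, e⟩, which is not a function with range ⟨s, ⟨e, s⟩⟩; hence [P [Q [p S]]] is the functor — type ⟨⟨t, e⟩, ⟨s, ⟨e, s⟩⟩⟩.
At [P [Q [p S]]] (required: ⟨⟨t, e⟩, ⟨s, ⟨e, s⟩⟩⟩): [Q [p S]] is e, which is not a function with range ⟨⟨t, e⟩, ⟨s, ⟨e, s⟩⟩⟩; hence P is the functor — type ⟨e, ⟨⟨t, e⟩, ⟨s, ⟨e, s⟩⟩⟩⟩.

⟨e, ⟨⟨t, e⟩, ⟨s, ⟨e, s⟩⟩⟩⟩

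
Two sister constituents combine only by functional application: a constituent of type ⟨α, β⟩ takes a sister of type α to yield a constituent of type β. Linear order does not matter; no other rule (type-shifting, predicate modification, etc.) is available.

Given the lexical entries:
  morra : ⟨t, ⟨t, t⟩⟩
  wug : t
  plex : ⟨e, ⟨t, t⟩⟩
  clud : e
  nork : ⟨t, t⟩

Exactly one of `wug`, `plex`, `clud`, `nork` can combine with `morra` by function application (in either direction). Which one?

wug

wug — combines: morra : ⟨t, ⟨t, t⟩⟩ takes wug : t as argument, giving ⟨t, t⟩.
plex : ⟨e, ⟨t, t⟩⟩ — neither side's domain matches the other.
clud : e — neither side's domain matches the other.
nork : ⟨t, t⟩ — neither side's domain matches the other.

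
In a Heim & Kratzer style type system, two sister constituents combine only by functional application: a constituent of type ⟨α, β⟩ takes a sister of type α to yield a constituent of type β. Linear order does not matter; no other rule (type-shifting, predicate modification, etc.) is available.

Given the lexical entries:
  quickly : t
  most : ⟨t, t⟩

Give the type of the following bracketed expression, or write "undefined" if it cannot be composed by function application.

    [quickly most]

[quickly most] — most of type ⟨t, t⟩ combines with quickly of type t: type t.

t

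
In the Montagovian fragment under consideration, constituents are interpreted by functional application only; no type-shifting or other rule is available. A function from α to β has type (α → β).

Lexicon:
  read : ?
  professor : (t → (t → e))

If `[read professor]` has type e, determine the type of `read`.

((t → (t → e)) → e)

At [read professor] (required: e): professor is (t → (t → e)), which is not a function with range e; hence read is the functor — type ((t → (t → e)) → e).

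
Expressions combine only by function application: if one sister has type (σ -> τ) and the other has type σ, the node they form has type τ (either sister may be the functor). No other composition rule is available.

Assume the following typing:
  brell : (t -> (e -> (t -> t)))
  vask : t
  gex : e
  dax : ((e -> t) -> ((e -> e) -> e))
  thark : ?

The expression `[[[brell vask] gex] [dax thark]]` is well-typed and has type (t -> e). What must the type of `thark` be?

For [[[brell vask] gex] [dax thark]] to have type (t -> e) with [[brell vask] gex] of type (t -> t), [dax thark] must be the function: [dax thark] : ((t -> t) -> (t -> e)).
For [dax thark] to have type ((t -> t) -> (t -> e)) with dax of type ((e -> t) -> ((e -> e) -> e)), thark must be the function: thark : (((e -> t) -> ((e -> e) -> e)) -> ((t -> t) -> (t -> e))).

(((e -> t) -> ((e -> e) -> e)) -> ((t -> t) -> (t -> e)))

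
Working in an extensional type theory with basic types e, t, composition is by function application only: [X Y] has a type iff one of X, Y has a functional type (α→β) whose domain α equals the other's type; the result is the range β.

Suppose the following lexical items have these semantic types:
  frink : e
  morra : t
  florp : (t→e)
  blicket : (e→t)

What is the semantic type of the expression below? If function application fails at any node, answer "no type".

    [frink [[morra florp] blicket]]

[morra florp] — florp of type (t→e) combines with morra of type t: type e.
[[morra florp] blicket] — blicket of type (e→t) combines with [morra florp] of type e: type t.
[frink [[morra florp] blicket]]: e with t — neither is a function whose domain matches the other; composition fails here.

no type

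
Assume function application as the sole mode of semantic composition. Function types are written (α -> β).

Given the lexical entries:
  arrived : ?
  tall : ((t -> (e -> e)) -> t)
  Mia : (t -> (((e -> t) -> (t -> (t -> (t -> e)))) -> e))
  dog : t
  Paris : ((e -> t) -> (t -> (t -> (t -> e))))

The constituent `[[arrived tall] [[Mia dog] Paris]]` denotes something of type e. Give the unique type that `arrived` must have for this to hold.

(((t -> (e -> e)) -> t) -> (e -> e))

For [[arrived tall] [[Mia dog] Paris]] to have type e with [[Mia dog] Paris] of type e, [arrived tall] must be the function: [arrived tall] : (e -> e).
For [arrived tall] to have type (e -> e) with tall of type ((t -> (e -> e)) -> t), arrived must be the function: arrived : (((t -> (e -> e)) -> t) -> (e -> e)).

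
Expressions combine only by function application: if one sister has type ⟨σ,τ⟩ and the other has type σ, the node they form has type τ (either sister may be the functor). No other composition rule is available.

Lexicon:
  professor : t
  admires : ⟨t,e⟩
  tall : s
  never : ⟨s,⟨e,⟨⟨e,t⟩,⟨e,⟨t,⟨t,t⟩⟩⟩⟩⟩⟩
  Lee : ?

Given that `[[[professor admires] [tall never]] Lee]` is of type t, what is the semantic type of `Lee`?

⟨⟨⟨e,t⟩,⟨e,⟨t,⟨t,t⟩⟩⟩⟩,t⟩

[[[professor admires] [tall never]] Lee] is required to be t. [[professor admires] [tall never]] : ⟨⟨e,t⟩,⟨e,⟨t,⟨t,t⟩⟩⟩⟩ cannot yield t as functor, so Lee : ⟨⟨⟨e,t⟩,⟨e,⟨t,⟨t,t⟩⟩⟩⟩,t⟩.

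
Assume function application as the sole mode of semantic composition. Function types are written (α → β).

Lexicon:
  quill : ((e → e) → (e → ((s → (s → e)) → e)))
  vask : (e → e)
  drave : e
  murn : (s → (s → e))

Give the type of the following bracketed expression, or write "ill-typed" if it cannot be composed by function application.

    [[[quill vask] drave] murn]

[quill vask]: ((e → e) → (e → ((s → (s → e)) → e))) applied to (e → e) yields (e → ((s → (s → e)) → e)).
[[quill vask] drave]: (e → ((s → (s → e)) → e)) applied to e yields ((s → (s → e)) → e).
[[[quill vask] drave] murn]: ((s → (s → e)) → e) applied to (s → (s → e)) yields e.

e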